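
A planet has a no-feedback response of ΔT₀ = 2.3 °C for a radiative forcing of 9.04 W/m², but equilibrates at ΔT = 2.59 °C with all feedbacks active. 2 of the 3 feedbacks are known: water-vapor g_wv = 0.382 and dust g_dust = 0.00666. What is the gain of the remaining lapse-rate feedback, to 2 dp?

-0.28

Amplification A = ΔT/ΔT₀ = 2.59/2.3 = 1.126.
Total gain g = 1 − 1/A = 1 − 1/1.126 = 0.1119.
Known gains sum to 0.382 + 0.00666 = 0.38866.
g_lr = 0.1119 − 0.38866 = -0.28.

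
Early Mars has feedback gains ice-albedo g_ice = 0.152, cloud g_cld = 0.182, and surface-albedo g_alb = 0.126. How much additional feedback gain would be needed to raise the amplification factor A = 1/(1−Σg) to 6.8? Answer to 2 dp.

Current total gain = 0.46.
Target gain for A = 6.8: g* = 1 − 1/6.8 = 0.8529.
Additional gain needed = 0.8529 − 0.46 = 0.39.

0.39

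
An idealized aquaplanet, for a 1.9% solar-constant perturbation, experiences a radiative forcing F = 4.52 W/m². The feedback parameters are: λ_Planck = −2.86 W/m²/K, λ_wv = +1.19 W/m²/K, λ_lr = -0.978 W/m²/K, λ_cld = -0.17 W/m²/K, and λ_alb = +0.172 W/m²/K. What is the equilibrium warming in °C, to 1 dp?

1.7 °C

Net feedback parameter λ = (−2.86) + (+1.19) + (-0.978) + (-0.17) + (+0.172) = -2.646 W/m²/K.
ΔT = −F/λ = −4.52/(-2.646) = 1.7 °C.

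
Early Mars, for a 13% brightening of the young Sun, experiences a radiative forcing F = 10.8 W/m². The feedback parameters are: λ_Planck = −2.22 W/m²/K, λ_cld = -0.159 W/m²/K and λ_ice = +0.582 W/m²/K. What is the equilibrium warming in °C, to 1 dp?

Net feedback parameter λ = (−2.22) + (-0.159) + (+0.582) = -1.797 W/m²/K.
ΔT = −F/λ = −10.8/(-1.797) = 6.0 °C.

6.0 °C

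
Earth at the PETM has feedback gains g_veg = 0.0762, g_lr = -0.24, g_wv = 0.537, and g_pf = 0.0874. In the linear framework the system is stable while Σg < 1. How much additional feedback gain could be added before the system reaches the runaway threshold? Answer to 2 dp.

0.54

Current total gain = 0.0762 − 0.24 + 0.537 + 0.0874 = 0.4606.
Margin to runaway = 1 − 0.4606 = 0.54.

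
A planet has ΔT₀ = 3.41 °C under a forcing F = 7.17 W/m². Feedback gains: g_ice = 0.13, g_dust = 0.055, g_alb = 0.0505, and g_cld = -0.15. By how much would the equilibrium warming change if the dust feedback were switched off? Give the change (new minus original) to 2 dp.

Original: g = 0.0855, ΔT = 3.41/(1−0.0855) = 3.7288 °C.
Without dust: g' = 0.0305, ΔT' = 3.41/(1−0.0305) = 3.5173 °C.
Change = 3.5173 − 3.7288 = -0.21 °C.

-0.21 °C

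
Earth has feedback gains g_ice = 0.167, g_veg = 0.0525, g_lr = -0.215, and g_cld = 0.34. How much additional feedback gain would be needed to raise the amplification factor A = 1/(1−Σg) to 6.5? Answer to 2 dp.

0.50

Current total gain = 0.3445.
Target gain for A = 6.5: g* = 1 − 1/6.5 = 0.8462.
Additional gain needed = 0.8462 − 0.3445 = 0.50.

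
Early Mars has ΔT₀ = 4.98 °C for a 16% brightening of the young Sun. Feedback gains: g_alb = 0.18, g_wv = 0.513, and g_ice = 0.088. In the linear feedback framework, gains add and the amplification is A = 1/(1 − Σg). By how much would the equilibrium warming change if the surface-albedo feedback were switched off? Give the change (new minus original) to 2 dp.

-10.26 °C

Original: g = 0.781, ΔT = 4.98/(1−0.781) = 22.7397 °C.
Without surface-albedo: g' = 0.601, ΔT' = 4.98/(1−0.601) = 12.4812 °C.
Change = 12.4812 − 22.7397 = -10.26 °C.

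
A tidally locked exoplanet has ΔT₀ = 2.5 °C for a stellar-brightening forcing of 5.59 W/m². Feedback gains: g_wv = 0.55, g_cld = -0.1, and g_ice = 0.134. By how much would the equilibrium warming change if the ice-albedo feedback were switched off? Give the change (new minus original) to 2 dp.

Original: g = 0.584, ΔT = 2.5/(1−0.584) = 6.0096 °C.
Without ice-albedo: g' = 0.45, ΔT' = 2.5/(1−0.45) = 4.5455 °C.
Change = 4.5455 − 6.0096 = -1.46 °C.

-1.46 °C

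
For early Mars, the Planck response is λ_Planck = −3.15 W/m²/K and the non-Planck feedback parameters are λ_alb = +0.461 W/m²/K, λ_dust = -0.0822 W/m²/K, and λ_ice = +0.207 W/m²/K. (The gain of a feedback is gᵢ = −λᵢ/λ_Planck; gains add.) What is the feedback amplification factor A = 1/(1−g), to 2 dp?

1.23

Convert to gains: g_alb = 0.461/3.15 = 0.1463; g_dust = -0.0822/3.15 = -0.0261; g_ice = 0.207/3.15 = 0.06571.
Total gain g = 0.18591.
A = 1/(1 − 0.18591) = 1.23.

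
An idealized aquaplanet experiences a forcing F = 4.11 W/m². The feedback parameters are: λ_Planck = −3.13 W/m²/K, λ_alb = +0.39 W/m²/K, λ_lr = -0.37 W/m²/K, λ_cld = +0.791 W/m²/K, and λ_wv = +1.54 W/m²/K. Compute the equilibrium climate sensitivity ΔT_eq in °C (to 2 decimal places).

5.28 °C

Net feedback parameter λ = (−3.13) + (+0.39) + (-0.37) + (+0.791) + (+1.54) = -0.779 W/m²/K.
ΔT = −F/λ = −4.11/(-0.779) = 5.28 °C.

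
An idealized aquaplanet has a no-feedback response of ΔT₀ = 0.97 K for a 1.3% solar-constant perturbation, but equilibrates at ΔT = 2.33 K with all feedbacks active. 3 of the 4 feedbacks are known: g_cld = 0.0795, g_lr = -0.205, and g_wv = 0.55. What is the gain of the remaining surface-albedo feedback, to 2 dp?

0.16

Amplification A = ΔT/ΔT₀ = 2.33/0.97 = 2.402.
Total gain g = 1 − 1/A = 1 − 1/2.402 = 0.5837.
Known gains sum to 0.0795 − 0.205 + 0.55 = 0.4245.
g_alb = 0.5837 − 0.4245 = 0.16.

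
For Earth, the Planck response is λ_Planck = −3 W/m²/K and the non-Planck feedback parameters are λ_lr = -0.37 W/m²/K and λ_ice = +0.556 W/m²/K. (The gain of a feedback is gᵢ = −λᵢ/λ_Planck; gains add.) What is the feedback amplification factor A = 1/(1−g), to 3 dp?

Convert to gains: g_lr = -0.37/3 = -0.1233; g_ice = 0.556/3 = 0.1853.
Total gain g = 0.062.
A = 1/(1 − 0.062) = 1.066.

1.066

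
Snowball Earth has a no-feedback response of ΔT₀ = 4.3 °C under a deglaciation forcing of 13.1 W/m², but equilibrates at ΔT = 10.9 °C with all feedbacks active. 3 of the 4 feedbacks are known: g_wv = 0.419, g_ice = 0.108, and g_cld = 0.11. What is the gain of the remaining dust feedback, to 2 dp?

Amplification A = ΔT/ΔT₀ = 10.9/4.3 = 2.535.
Total gain g = 1 − 1/A = 1 − 1/2.535 = 0.6055.
Known gains sum to 0.419 + 0.108 + 0.11 = 0.637.
g_dust = 0.6055 − 0.637 = -0.03.

-0.03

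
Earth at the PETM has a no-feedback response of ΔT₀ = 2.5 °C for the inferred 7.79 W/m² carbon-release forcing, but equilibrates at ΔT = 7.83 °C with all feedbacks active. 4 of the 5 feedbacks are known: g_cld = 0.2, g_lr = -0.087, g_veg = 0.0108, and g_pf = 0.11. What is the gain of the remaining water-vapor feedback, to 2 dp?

0.45

Amplification A = ΔT/ΔT₀ = 7.83/2.5 = 3.132.
Total gain g = 1 − 1/A = 1 − 1/3.132 = 0.6807.
Known gains sum to 0.2 − 0.087 + 0.0108 + 0.11 = 0.2338.
g_wv = 0.6807 − 0.2338 = 0.45.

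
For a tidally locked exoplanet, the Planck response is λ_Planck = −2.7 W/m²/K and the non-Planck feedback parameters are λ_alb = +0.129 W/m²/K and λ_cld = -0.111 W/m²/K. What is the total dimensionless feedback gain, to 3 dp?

Convert to gains: g_alb = 0.129/2.7 = 0.04778; g_cld = -0.111/2.7 = -0.04111.
Total gain g = 0.00667.

0.007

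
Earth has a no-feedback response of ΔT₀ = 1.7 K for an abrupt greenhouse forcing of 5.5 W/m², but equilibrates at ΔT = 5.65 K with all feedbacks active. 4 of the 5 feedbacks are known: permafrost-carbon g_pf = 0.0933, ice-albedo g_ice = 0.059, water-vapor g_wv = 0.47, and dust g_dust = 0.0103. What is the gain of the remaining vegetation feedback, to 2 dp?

Amplification A = ΔT/ΔT₀ = 5.65/1.7 = 3.324.
Total gain g = 1 − 1/A = 1 − 1/3.324 = 0.6992.
Known gains sum to 0.0933 + 0.059 + 0.47 + 0.0103 = 0.6326.
g_veg = 0.6992 − 0.6326 = 0.07.

0.07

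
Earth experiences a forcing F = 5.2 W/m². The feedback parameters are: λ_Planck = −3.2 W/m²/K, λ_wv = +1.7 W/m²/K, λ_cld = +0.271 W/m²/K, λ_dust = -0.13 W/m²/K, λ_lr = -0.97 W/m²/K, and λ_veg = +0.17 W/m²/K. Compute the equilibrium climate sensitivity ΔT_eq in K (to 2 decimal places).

2.41 K

Net feedback parameter λ = (−3.2) + (+1.7) + (+0.271) + (-0.13) + (-0.97) + (+0.17) = -2.159 W/m²/K.
ΔT = −F/λ = −5.2/(-2.159) = 2.41 K.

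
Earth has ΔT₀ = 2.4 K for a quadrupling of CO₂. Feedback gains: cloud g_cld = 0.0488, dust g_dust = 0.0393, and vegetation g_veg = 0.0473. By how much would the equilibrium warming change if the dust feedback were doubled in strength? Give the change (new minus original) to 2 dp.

0.13 K

Original: g = 0.1354, ΔT = 2.4/(1−0.1354) = 2.7759 K.
With doubled dust: g' = 0.1747, ΔT' = 2.4/(1−0.1747) = 2.9080 K.
Change = 2.9080 − 2.7759 = 0.13 K.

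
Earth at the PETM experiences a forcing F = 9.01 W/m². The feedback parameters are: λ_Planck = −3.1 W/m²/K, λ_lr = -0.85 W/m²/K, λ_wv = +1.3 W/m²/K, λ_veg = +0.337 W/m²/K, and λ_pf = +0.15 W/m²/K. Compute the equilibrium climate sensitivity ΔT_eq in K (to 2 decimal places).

4.17 K

Net feedback parameter λ = (−3.1) + (-0.85) + (+1.3) + (+0.337) + (+0.15) = -2.163 W/m²/K.
ΔT = −F/λ = −9.01/(-2.163) = 4.17 K.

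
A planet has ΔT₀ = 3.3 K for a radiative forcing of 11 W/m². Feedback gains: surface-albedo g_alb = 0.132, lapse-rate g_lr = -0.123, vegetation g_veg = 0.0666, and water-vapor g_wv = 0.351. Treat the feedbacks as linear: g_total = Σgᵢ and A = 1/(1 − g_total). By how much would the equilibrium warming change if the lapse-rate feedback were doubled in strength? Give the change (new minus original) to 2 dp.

-1.02 K

Original: g = 0.4266, ΔT = 3.3/(1−0.4266) = 5.7551 K.
With doubled lapse-rate: g' = 0.3036, ΔT' = 3.3/(1−0.3036) = 4.7387 K.
Change = 4.7387 − 5.7551 = -1.02 K.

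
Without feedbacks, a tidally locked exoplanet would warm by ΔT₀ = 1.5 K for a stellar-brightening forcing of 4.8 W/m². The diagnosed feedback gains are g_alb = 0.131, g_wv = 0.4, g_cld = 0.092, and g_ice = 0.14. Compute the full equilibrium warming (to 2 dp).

Total gain g = 0.131 + 0.4 + 0.092 + 0.14 = 0.763.
Amplification A = 1/(1 − 0.763) = 4.219.
ΔT = 1.5 × 4.219 = 6.33 K.

6.33 K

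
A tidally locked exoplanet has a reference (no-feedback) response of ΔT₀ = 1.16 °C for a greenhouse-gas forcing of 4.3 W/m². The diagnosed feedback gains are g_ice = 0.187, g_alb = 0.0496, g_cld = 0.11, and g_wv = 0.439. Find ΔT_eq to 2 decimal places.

Total gain g = 0.187 + 0.0496 + 0.11 + 0.439 = 0.7856.
Amplification A = 1/(1 − 0.7856) = 4.664.
ΔT = 1.16 × 4.664 = 5.41 °C.

5.41 °C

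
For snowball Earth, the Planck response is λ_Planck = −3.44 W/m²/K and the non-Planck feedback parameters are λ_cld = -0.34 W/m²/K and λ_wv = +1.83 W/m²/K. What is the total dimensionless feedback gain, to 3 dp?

0.433

Convert to gains: g_cld = -0.34/3.44 = -0.09884; g_wv = 1.83/3.44 = 0.532.
Total gain g = 0.43316.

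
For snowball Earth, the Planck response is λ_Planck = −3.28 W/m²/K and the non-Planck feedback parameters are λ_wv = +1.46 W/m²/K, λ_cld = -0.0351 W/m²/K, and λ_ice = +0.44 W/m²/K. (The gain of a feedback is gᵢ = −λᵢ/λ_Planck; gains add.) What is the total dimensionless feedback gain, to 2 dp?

0.57

Convert to gains: g_wv = 1.46/3.28 = 0.4451; g_cld = -0.0351/3.28 = -0.0107; g_ice = 0.44/3.28 = 0.1341.
Total gain g = 0.5685.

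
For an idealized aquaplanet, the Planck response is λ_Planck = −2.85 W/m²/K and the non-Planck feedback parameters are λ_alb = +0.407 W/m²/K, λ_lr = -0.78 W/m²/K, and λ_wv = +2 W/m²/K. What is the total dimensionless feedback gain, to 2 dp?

0.57

Convert to gains: g_alb = 0.407/2.85 = 0.1428; g_lr = -0.78/2.85 = -0.2737; g_wv = 2/2.85 = 0.7018.
Total gain g = 0.5709.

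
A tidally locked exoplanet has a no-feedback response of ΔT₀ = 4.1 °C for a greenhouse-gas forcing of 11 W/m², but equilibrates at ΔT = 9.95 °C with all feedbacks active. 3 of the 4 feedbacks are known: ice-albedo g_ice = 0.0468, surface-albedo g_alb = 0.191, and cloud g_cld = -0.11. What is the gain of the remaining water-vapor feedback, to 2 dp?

Amplification A = ΔT/ΔT₀ = 9.95/4.1 = 2.427.
Total gain g = 1 − 1/A = 1 − 1/2.427 = 0.588.
Known gains sum to 0.0468 + 0.191 − 0.11 = 0.1278.
g_wv = 0.588 − 0.1278 = 0.46.

0.46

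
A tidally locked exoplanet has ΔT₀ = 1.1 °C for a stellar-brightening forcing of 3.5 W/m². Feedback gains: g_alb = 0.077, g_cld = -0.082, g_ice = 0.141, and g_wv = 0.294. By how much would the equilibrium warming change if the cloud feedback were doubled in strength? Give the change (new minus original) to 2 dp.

-0.24 °C

Original: g = 0.43, ΔT = 1.1/(1−0.43) = 1.9298 °C.
With doubled cloud: g' = 0.348, ΔT' = 1.1/(1−0.348) = 1.6871 °C.
Change = 1.6871 − 1.9298 = -0.24 °C.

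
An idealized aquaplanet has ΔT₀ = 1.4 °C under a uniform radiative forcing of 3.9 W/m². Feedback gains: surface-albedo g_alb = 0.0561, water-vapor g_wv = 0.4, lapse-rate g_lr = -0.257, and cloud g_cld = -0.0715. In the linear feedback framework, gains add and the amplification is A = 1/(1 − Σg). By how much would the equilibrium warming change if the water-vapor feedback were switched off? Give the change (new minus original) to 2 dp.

-0.50 °C

Original: g = 0.1276, ΔT = 1.4/(1−0.1276) = 1.6048 °C.
Without water-vapor: g' = -0.2724, ΔT' = 1.4/(1+0.2724) = 1.1003 °C.
Change = 1.1003 − 1.6048 = -0.50 °C.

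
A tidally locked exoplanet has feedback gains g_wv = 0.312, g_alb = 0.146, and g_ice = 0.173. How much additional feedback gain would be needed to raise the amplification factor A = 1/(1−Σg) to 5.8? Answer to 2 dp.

Current total gain = 0.631.
Target gain for A = 5.8: g* = 1 − 1/5.8 = 0.8276.
Additional gain needed = 0.8276 − 0.631 = 0.20.

0.20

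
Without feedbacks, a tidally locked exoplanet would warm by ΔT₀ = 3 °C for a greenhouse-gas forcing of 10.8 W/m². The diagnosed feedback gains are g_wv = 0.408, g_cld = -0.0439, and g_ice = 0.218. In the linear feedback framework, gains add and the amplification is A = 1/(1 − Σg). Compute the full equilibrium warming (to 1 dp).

7.2 °C

Total gain g = 0.408 − 0.0439 + 0.218 = 0.5821.
Amplification A = 1/(1 − 0.5821) = 2.393.
ΔT = 3 × 2.393 = 7.2 °C.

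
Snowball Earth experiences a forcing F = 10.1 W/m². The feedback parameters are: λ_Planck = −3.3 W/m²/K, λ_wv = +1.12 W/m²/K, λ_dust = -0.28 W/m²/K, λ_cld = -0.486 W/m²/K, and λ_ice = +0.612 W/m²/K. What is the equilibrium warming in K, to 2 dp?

4.33 K

Net feedback parameter λ = (−3.3) + (+1.12) + (-0.28) + (-0.486) + (+0.612) = -2.334 W/m²/K.
ΔT = −F/λ = −10.1/(-2.334) = 4.33 K.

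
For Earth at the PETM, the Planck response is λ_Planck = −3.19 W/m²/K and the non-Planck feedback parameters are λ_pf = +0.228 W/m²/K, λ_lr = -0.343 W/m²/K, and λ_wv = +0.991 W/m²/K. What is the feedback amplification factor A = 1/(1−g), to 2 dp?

Convert to gains: g_pf = 0.228/3.19 = 0.07147; g_lr = -0.343/3.19 = -0.1075; g_wv = 0.991/3.19 = 0.3107.
Total gain g = 0.27467.
A = 1/(1 − 0.27467) = 1.38.

1.38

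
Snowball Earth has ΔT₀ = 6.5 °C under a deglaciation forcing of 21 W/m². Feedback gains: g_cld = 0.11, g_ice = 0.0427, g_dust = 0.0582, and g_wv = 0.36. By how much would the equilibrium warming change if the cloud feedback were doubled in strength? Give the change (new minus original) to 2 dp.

5.22 °C

Original: g = 0.5709, ΔT = 6.5/(1−0.5709) = 15.1480 °C.
With doubled cloud: g' = 0.6809, ΔT' = 6.5/(1−0.6809) = 20.3698 °C.
Change = 20.3698 − 15.1480 = 5.22 °C.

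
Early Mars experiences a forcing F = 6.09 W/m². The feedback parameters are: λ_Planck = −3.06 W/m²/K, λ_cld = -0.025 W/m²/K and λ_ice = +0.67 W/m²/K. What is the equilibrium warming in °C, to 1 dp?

Net feedback parameter λ = (−3.06) + (-0.025) + (+0.67) = -2.415 W/m²/K.
ΔT = −F/λ = −6.09/(-2.415) = 2.5 °C.

2.5 °C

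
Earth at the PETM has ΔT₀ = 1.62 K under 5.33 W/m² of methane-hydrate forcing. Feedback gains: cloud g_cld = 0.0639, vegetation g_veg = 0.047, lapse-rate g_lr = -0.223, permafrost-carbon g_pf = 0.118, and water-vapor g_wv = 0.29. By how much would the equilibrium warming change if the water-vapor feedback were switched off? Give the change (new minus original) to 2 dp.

-0.67 K

Original: g = 0.2959, ΔT = 1.62/(1−0.2959) = 2.3008 K.
Without water-vapor: g' = 0.0059, ΔT' = 1.62/(1−0.0059) = 1.6296 K.
Change = 1.6296 − 2.3008 = -0.67 K.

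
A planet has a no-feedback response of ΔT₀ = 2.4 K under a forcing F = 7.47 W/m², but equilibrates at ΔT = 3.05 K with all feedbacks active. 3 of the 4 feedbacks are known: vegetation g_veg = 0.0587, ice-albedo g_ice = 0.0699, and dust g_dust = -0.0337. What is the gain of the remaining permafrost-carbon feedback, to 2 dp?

Amplification A = ΔT/ΔT₀ = 3.05/2.4 = 1.271.
Total gain g = 1 − 1/A = 1 − 1/1.271 = 0.2132.
Known gains sum to 0.0587 + 0.0699 − 0.0337 = 0.0949.
g_pf = 0.2132 − 0.0949 = 0.12.

0.12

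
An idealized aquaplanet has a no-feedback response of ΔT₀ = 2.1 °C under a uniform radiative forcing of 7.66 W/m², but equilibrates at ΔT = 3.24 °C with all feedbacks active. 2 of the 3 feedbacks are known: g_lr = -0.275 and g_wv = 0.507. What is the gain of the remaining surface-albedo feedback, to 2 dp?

Amplification A = ΔT/ΔT₀ = 3.24/2.1 = 1.543.
Total gain g = 1 − 1/A = 1 − 1/1.543 = 0.3519.
Known gains sum to -0.275 + 0.507 = 0.232.
g_alb = 0.3519 − 0.232 = 0.12.

0.12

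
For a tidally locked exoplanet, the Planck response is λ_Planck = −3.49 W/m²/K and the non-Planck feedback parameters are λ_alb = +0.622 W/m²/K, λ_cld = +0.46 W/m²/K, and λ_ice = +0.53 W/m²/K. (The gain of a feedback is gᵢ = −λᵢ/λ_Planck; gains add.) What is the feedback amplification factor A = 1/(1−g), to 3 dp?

Convert to gains: g_alb = 0.622/3.49 = 0.1782; g_cld = 0.46/3.49 = 0.1318; g_ice = 0.53/3.49 = 0.1519.
Total gain g = 0.4619.
A = 1/(1 − 0.4619) = 1.858.

1.858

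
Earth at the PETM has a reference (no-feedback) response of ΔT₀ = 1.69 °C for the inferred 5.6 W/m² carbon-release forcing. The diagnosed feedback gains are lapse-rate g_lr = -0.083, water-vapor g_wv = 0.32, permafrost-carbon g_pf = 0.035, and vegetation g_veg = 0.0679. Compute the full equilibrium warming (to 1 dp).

Total gain g = -0.083 + 0.32 + 0.035 + 0.0679 = 0.3399.
Amplification A = 1/(1 − 0.3399) = 1.515.
ΔT = 1.69 × 1.515 = 2.6 °C.

2.6 °C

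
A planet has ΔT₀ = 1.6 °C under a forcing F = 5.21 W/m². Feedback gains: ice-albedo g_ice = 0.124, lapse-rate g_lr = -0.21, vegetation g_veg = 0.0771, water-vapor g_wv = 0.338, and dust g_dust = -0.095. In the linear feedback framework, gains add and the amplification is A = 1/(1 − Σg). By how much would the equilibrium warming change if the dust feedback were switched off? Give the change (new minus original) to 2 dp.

Original: g = 0.2341, ΔT = 1.6/(1−0.2341) = 2.0890 °C.
Without dust: g' = 0.3291, ΔT' = 1.6/(1−0.3291) = 2.3849 °C.
Change = 2.3849 − 2.0890 = 0.30 °C.

0.30 °C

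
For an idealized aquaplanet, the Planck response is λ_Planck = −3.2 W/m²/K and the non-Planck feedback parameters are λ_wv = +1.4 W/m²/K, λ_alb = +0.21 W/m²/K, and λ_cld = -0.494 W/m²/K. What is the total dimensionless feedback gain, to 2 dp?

Convert to gains: g_wv = 1.4/3.2 = 0.4375; g_alb = 0.21/3.2 = 0.06562; g_cld = -0.494/3.2 = -0.1544.
Total gain g = 0.34872.

0.35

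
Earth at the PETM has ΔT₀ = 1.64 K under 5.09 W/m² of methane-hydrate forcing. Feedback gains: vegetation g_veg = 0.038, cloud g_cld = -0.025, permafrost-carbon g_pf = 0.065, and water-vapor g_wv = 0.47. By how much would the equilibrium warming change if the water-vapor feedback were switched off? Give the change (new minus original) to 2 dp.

-1.85 K

Original: g = 0.548, ΔT = 1.64/(1−0.548) = 3.6283 K.
Without water-vapor: g' = 0.078, ΔT' = 1.64/(1−0.078) = 1.7787 K.
Change = 1.7787 − 3.6283 = -1.85 K.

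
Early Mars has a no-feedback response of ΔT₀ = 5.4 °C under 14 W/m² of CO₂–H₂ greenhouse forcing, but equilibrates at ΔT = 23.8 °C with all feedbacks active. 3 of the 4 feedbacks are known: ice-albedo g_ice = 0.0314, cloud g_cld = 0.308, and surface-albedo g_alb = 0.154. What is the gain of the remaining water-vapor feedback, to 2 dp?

0.28

Amplification A = ΔT/ΔT₀ = 23.8/5.4 = 4.407.
Total gain g = 1 − 1/A = 1 − 1/4.407 = 0.7731.
Known gains sum to 0.0314 + 0.308 + 0.154 = 0.4934.
g_wv = 0.7731 − 0.4934 = 0.28.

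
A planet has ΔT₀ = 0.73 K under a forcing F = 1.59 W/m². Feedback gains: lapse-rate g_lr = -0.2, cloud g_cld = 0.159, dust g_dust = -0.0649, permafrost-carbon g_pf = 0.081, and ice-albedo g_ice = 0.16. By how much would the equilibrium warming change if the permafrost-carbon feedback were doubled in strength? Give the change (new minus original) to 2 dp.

0.09 K

Original: g = 0.1351, ΔT = 0.73/(1−0.1351) = 0.8440 K.
With doubled permafrost-carbon: g' = 0.2161, ΔT' = 0.73/(1−0.2161) = 0.9312 K.
Change = 0.9312 − 0.8440 = 0.09 K.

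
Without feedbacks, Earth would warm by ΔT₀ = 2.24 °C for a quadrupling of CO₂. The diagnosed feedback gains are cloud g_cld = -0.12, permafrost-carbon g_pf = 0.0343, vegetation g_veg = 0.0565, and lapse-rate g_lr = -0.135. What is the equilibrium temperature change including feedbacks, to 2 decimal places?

1.92 °C

Total gain g = -0.12 + 0.0343 + 0.0565 − 0.135 = -0.1642.
Amplification A = 1/(1 + 0.1642) = 0.859.
ΔT = 2.24 × 0.859 = 1.92 °C.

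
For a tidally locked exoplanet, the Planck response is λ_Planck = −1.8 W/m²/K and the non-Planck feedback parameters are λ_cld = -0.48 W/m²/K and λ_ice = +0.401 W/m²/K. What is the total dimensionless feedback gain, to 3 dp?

Convert to gains: g_cld = -0.48/1.8 = -0.2667; g_ice = 0.401/1.8 = 0.2228.
Total gain g = -0.0439.

-0.044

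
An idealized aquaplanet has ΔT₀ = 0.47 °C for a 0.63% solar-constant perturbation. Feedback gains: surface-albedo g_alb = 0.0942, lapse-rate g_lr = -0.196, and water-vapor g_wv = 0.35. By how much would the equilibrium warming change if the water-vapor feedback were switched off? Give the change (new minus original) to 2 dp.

Original: g = 0.2482, ΔT = 0.47/(1−0.2482) = 0.6252 °C.
Without water-vapor: g' = -0.1018, ΔT' = 0.47/(1+0.1018) = 0.4266 °C.
Change = 0.4266 − 0.6252 = -0.20 °C.

-0.20 °C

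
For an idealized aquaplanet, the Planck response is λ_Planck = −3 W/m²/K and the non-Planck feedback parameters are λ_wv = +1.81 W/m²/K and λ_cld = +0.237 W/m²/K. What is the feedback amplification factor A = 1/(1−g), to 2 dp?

Convert to gains: g_wv = 1.81/3 = 0.6033; g_cld = 0.237/3 = 0.079.
Total gain g = 0.6823.
A = 1/(1 − 0.6823) = 3.15.

3.15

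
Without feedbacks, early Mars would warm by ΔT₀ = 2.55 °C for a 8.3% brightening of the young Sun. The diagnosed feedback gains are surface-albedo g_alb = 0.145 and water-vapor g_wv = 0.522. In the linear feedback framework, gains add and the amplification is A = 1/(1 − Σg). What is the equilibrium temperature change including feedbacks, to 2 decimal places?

Total gain g = 0.145 + 0.522 = 0.667.
Amplification A = 1/(1 − 0.667) = 3.003.
ΔT = 2.55 × 3.003 = 7.66 °C.

7.66 °C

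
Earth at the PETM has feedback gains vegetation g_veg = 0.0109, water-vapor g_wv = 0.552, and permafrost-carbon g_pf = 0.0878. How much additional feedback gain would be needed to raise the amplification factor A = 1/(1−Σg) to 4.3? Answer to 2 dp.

Current total gain = 0.6507.
Target gain for A = 4.3: g* = 1 − 1/4.3 = 0.7674.
Additional gain needed = 0.7674 − 0.6507 = 0.12.

0.12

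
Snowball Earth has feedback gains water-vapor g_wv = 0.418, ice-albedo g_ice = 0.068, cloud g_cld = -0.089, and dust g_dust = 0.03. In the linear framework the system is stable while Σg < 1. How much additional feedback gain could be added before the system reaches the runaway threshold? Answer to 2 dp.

0.57

Current total gain = 0.418 + 0.068 − 0.089 + 0.03 = 0.427.
Margin to runaway = 1 − 0.427 = 0.57.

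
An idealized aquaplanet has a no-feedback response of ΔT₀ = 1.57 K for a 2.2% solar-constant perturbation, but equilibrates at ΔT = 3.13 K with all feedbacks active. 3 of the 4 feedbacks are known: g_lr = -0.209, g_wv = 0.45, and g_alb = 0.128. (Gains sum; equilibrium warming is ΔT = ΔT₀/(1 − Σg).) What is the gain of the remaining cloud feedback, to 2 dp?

Amplification A = ΔT/ΔT₀ = 3.13/1.57 = 1.994.
Total gain g = 1 − 1/A = 1 − 1/1.994 = 0.4985.
Known gains sum to -0.209 + 0.45 + 0.128 = 0.369.
g_cld = 0.4985 − 0.369 = 0.13.

0.13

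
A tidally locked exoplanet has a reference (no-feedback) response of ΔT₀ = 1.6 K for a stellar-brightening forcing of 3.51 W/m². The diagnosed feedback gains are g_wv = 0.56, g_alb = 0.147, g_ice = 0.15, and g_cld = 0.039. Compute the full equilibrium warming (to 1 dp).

Total gain g = 0.56 + 0.147 + 0.15 + 0.039 = 0.896.
Amplification A = 1/(1 − 0.896) = 9.615.
ΔT = 1.6 × 9.615 = 15.4 K.

15.4 K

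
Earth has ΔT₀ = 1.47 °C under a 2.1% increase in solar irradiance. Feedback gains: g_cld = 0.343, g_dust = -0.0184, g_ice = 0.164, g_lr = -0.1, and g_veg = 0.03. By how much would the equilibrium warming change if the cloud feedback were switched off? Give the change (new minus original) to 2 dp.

-0.94 °C

Original: g = 0.4186, ΔT = 1.47/(1−0.4186) = 2.5284 °C.
Without cloud: g' = 0.0756, ΔT' = 1.47/(1−0.0756) = 1.5902 °C.
Change = 1.5902 − 2.5284 = -0.94 °C.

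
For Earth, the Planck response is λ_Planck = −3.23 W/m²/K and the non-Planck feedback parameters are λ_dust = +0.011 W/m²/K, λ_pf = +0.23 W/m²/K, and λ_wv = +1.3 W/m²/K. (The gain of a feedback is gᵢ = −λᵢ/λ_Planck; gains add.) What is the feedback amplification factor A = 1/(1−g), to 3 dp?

Convert to gains: g_dust = 0.011/3.23 = 0.003406; g_pf = 0.23/3.23 = 0.07121; g_wv = 1.3/3.23 = 0.4025.
Total gain g = 0.477116.
A = 1/(1 − 0.477116) = 1.912.

1.912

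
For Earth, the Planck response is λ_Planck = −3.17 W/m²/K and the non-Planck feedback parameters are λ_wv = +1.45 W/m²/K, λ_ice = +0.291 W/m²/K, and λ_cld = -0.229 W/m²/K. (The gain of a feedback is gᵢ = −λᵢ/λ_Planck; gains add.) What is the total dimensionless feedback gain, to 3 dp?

0.477

Convert to gains: g_wv = 1.45/3.17 = 0.4574; g_ice = 0.291/3.17 = 0.0918; g_cld = -0.229/3.17 = -0.07224.
Total gain g = 0.47696.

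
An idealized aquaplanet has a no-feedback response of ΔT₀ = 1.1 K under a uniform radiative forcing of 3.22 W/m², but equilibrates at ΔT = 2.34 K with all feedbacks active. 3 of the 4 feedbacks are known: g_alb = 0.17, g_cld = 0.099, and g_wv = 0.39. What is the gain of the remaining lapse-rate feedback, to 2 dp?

Amplification A = ΔT/ΔT₀ = 2.34/1.1 = 2.127.
Total gain g = 1 − 1/A = 1 − 1/2.127 = 0.5299.
Known gains sum to 0.17 + 0.099 + 0.39 = 0.659.
g_lr = 0.5299 − 0.659 = -0.13.

-0.13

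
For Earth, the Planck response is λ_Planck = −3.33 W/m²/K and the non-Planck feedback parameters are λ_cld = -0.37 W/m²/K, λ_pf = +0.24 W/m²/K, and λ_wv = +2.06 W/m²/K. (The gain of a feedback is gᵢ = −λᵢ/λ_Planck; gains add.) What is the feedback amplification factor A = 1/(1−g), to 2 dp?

2.38

Convert to gains: g_cld = -0.37/3.33 = -0.1111; g_pf = 0.24/3.33 = 0.07207; g_wv = 2.06/3.33 = 0.6186.
Total gain g = 0.57957.
A = 1/(1 − 0.57957) = 2.38.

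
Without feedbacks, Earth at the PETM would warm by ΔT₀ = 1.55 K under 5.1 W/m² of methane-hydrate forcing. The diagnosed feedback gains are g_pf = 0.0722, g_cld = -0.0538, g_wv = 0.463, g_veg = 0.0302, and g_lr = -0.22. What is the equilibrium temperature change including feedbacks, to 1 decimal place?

2.2 K

Total gain g = 0.0722 − 0.0538 + 0.463 + 0.0302 − 0.22 = 0.2916.
Amplification A = 1/(1 − 0.2916) = 1.412.
ΔT = 1.55 × 1.412 = 2.2 K.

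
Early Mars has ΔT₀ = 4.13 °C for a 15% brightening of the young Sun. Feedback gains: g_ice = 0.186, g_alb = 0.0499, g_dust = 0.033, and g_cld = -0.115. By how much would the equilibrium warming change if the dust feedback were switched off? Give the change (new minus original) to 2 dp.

Original: g = 0.1539, ΔT = 4.13/(1−0.1539) = 4.8812 °C.
Without dust: g' = 0.1209, ΔT' = 4.13/(1−0.1209) = 4.6980 °C.
Change = 4.6980 − 4.8812 = -0.18 °C.

-0.18 °C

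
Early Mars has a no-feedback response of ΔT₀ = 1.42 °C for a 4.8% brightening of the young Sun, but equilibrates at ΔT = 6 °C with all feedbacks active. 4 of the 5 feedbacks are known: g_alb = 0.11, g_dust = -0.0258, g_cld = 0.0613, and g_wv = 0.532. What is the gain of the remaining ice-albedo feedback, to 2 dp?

Amplification A = ΔT/ΔT₀ = 6/1.42 = 4.225.
Total gain g = 1 − 1/A = 1 − 1/4.225 = 0.7633.
Known gains sum to 0.11 − 0.0258 + 0.0613 + 0.532 = 0.6775.
g_ice = 0.7633 − 0.6775 = 0.09.

0.09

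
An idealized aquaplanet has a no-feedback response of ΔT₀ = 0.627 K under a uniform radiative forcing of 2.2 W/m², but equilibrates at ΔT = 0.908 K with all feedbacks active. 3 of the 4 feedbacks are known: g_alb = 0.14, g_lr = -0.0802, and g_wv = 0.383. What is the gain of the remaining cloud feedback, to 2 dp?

Amplification A = ΔT/ΔT₀ = 0.908/0.627 = 1.448.
Total gain g = 1 − 1/A = 1 − 1/1.448 = 0.3094.
Known gains sum to 0.14 − 0.0802 + 0.383 = 0.4428.
g_cld = 0.3094 − 0.4428 = -0.13.

-0.13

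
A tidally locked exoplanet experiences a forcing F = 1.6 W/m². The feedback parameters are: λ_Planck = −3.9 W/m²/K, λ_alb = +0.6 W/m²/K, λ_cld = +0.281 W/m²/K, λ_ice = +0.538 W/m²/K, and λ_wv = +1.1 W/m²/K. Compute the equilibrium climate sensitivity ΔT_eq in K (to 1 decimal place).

Net feedback parameter λ = (−3.9) + (+0.6) + (+0.281) + (+0.538) + (+1.1) = -1.381 W/m²/K.
ΔT = −F/λ = −1.6/(-1.381) = 1.2 K.

1.2 K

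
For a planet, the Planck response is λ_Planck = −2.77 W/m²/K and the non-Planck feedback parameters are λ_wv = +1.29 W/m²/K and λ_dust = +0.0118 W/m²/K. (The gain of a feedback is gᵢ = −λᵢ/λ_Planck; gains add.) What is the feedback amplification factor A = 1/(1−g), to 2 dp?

Convert to gains: g_wv = 1.29/2.77 = 0.4657; g_dust = 0.0118/2.77 = 0.00426.
Total gain g = 0.46996.
A = 1/(1 − 0.46996) = 1.89.

1.89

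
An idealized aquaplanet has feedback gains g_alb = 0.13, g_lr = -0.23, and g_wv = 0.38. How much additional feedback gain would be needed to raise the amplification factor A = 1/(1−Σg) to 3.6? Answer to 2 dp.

0.44

Current total gain = 0.28.
Target gain for A = 3.6: g* = 1 − 1/3.6 = 0.7222.
Additional gain needed = 0.7222 − 0.28 = 0.44.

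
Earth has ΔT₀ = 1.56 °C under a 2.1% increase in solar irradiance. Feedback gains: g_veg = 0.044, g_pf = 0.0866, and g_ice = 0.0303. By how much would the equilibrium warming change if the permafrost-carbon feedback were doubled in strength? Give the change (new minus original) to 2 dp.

Original: g = 0.1609, ΔT = 1.56/(1−0.1609) = 1.8591 °C.
With doubled permafrost-carbon: g' = 0.2475, ΔT' = 1.56/(1−0.2475) = 2.0731 °C.
Change = 2.0731 − 1.8591 = 0.21 °C.

0.21 °C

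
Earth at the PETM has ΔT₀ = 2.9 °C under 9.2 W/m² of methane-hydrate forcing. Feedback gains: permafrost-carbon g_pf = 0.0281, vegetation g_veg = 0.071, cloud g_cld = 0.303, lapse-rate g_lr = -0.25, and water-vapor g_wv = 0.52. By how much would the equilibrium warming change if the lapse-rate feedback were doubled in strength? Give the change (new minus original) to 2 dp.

-3.83 °C

Original: g = 0.6721, ΔT = 2.9/(1−0.6721) = 8.8442 °C.
With doubled lapse-rate: g' = 0.4221, ΔT' = 2.9/(1−0.4221) = 5.0182 °C.
Change = 5.0182 − 8.8442 = -3.83 °C.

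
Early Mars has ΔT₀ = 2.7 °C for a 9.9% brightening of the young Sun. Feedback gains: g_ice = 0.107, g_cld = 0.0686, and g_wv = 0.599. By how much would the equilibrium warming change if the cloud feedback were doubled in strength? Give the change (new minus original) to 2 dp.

5.24 °C

Original: g = 0.7746, ΔT = 2.7/(1−0.7746) = 11.9787 °C.
With doubled cloud: g' = 0.8432, ΔT' = 2.7/(1−0.8432) = 17.2194 °C.
Change = 17.2194 − 11.9787 = 5.24 °C.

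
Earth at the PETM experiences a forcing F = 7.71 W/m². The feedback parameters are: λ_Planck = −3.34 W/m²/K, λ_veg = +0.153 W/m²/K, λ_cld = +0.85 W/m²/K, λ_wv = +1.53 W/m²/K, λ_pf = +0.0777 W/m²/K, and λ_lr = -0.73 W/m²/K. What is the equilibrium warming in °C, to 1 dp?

Net feedback parameter λ = (−3.34) + (+0.153) + (+0.85) + (+1.53) + (+0.0777) + (-0.73) = -1.4593 W/m²/K.
ΔT = −F/λ = −7.71/(-1.4593) = 5.3 °C.

5.3 °C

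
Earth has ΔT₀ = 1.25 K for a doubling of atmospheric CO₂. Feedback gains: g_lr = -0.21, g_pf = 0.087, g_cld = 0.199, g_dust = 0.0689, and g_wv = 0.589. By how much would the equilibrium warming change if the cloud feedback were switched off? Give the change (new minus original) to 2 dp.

-2.01 K

Original: g = 0.7339, ΔT = 1.25/(1−0.7339) = 4.6975 K.
Without cloud: g' = 0.5349, ΔT' = 1.25/(1−0.5349) = 2.6876 K.
Change = 2.6876 − 4.6975 = -2.01 K.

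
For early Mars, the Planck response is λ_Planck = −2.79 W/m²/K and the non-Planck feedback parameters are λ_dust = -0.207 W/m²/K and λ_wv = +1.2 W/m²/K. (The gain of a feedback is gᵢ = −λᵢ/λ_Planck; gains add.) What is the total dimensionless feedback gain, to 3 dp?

Convert to gains: g_dust = -0.207/2.79 = -0.07419; g_wv = 1.2/2.79 = 0.4301.
Total gain g = 0.35591.

0.356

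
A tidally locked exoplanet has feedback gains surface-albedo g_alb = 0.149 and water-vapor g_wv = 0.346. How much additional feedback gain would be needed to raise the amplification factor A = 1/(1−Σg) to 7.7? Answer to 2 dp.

0.38

Current total gain = 0.495.
Target gain for A = 7.7: g* = 1 − 1/7.7 = 0.8701.
Additional gain needed = 0.8701 − 0.495 = 0.38.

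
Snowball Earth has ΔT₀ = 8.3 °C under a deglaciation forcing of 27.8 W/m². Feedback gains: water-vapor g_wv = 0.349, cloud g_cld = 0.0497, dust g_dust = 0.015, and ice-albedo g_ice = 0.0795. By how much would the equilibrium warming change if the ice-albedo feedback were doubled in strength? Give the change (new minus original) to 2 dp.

3.05 °C

Original: g = 0.4932, ΔT = 8.3/(1−0.4932) = 16.3773 °C.
With doubled ice-albedo: g' = 0.5727, ΔT' = 8.3/(1−0.5727) = 19.4243 °C.
Change = 19.4243 − 16.3773 = 3.05 °C.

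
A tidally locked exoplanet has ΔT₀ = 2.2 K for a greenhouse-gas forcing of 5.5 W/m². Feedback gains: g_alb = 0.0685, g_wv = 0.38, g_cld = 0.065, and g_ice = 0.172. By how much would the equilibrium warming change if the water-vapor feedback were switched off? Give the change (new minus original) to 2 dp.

Original: g = 0.6855, ΔT = 2.2/(1−0.6855) = 6.9952 K.
Without water-vapor: g' = 0.3055, ΔT' = 2.2/(1−0.3055) = 3.1677 K.
Change = 3.1677 − 6.9952 = -3.83 K.

-3.83 K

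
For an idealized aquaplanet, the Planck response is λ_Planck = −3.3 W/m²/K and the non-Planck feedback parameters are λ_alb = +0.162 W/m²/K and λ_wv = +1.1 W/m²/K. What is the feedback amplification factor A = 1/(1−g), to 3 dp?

1.619

Convert to gains: g_alb = 0.162/3.3 = 0.04909; g_wv = 1.1/3.3 = 0.3333.
Total gain g = 0.38239.
A = 1/(1 − 0.38239) = 1.619.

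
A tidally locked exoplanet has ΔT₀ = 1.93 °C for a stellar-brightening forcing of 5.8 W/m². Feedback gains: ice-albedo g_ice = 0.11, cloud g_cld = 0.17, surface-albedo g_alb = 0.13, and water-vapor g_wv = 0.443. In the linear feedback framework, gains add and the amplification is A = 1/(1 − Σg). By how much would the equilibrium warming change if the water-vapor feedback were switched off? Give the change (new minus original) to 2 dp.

-9.86 °C

Original: g = 0.853, ΔT = 1.93/(1−0.853) = 13.1293 °C.
Without water-vapor: g' = 0.41, ΔT' = 1.93/(1−0.41) = 3.2712 °C.
Change = 3.2712 − 13.1293 = -9.86 °C.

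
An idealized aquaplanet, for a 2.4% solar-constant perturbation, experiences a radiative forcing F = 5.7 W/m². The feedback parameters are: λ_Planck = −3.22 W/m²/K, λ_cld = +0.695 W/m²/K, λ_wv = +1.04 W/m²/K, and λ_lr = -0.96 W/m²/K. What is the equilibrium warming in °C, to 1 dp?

2.3 °C

Net feedback parameter λ = (−3.22) + (+0.695) + (+1.04) + (-0.96) = -2.445 W/m²/K.
ΔT = −F/λ = −5.7/(-2.445) = 2.3 °C.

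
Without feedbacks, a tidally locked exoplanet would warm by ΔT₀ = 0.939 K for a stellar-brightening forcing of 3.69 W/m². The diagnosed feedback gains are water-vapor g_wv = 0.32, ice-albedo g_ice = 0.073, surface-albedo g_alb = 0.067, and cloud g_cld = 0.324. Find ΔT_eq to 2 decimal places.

Total gain g = 0.32 + 0.073 + 0.067 + 0.324 = 0.784.
Amplification A = 1/(1 − 0.784) = 4.63.
ΔT = 0.939 × 4.63 = 4.35 K.

4.35 K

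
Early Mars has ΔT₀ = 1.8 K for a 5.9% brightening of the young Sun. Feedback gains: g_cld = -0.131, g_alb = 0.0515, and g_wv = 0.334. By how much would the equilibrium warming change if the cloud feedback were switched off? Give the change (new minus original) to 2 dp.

0.51 K

Original: g = 0.2545, ΔT = 1.8/(1−0.2545) = 2.4145 K.
Without cloud: g' = 0.3855, ΔT' = 1.8/(1−0.3855) = 2.9292 K.
Change = 2.9292 − 2.4145 = 0.51 K.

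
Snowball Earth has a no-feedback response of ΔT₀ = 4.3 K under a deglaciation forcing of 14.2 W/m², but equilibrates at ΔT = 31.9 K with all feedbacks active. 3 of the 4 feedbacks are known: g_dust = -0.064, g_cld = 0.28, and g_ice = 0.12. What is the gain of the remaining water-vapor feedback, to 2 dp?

Amplification A = ΔT/ΔT₀ = 31.9/4.3 = 7.419.
Total gain g = 1 − 1/A = 1 − 1/7.419 = 0.8652.
Known gains sum to -0.064 + 0.28 + 0.12 = 0.336.
g_wv = 0.8652 − 0.336 = 0.53.

0.53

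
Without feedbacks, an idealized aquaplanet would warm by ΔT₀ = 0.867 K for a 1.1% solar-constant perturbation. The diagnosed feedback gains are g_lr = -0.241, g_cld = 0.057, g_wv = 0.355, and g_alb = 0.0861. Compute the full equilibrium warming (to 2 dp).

1.17 K

Total gain g = -0.241 + 0.057 + 0.355 + 0.0861 = 0.2571.
Amplification A = 1/(1 − 0.2571) = 1.346.
ΔT = 0.867 × 1.346 = 1.17 K.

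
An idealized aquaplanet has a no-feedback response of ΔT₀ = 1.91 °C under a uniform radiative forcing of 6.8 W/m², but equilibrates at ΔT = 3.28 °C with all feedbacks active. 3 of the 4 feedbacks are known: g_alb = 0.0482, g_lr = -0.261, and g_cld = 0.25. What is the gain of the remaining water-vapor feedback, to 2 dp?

Amplification A = ΔT/ΔT₀ = 3.28/1.91 = 1.717.
Total gain g = 1 − 1/A = 1 − 1/1.717 = 0.4176.
Known gains sum to 0.0482 − 0.261 + 0.25 = 0.0372.
g_wv = 0.4176 − 0.0372 = 0.38.

0.38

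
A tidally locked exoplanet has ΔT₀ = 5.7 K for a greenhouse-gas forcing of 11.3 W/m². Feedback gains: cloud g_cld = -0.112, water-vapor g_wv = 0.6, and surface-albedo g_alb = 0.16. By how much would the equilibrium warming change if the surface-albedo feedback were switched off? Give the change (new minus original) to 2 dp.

Original: g = 0.648, ΔT = 5.7/(1−0.648) = 16.1932 K.
Without surface-albedo: g' = 0.488, ΔT' = 5.7/(1−0.488) = 11.1328 K.
Change = 11.1328 − 16.1932 = -5.06 K.

-5.06 K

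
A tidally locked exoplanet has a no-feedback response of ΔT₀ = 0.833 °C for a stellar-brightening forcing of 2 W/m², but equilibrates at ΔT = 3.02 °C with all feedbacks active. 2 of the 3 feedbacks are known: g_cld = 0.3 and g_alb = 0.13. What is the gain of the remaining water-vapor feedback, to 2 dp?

0.29

Amplification A = ΔT/ΔT₀ = 3.02/0.833 = 3.625.
Total gain g = 1 − 1/A = 1 − 1/3.625 = 0.7241.
Known gains sum to 0.3 + 0.13 = 0.43.
g_wv = 0.7241 − 0.43 = 0.29.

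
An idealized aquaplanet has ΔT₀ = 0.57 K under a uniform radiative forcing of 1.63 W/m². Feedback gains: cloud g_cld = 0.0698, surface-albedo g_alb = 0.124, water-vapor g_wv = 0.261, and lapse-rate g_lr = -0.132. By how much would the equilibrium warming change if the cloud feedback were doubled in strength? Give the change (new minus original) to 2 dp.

Original: g = 0.3228, ΔT = 0.57/(1−0.3228) = 0.8417 K.
With doubled cloud: g' = 0.3926, ΔT' = 0.57/(1−0.3926) = 0.9384 K.
Change = 0.9384 − 0.8417 = 0.10 K.

0.10 K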